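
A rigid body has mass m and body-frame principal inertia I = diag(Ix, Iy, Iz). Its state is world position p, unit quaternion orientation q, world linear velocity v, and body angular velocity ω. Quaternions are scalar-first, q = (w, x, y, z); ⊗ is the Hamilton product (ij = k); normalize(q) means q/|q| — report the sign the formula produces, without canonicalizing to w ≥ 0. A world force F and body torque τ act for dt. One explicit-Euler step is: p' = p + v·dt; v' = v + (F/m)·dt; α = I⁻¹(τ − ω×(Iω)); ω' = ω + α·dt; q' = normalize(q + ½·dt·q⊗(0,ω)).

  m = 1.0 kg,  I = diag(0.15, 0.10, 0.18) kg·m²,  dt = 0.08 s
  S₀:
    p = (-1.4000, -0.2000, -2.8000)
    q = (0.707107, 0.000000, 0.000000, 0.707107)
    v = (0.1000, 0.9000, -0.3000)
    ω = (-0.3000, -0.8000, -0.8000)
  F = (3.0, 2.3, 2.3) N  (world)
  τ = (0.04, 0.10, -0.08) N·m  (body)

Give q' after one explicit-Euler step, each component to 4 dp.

q⊗(0,ω) = (0.5656856, 0.3535535, -0.7778177, -0.5656856)
updated quaternion q' = (0.7289, 0.0141, -0.0311, 0.6837)

q' = (0.7289, 0.0141, -0.0311, 0.6837)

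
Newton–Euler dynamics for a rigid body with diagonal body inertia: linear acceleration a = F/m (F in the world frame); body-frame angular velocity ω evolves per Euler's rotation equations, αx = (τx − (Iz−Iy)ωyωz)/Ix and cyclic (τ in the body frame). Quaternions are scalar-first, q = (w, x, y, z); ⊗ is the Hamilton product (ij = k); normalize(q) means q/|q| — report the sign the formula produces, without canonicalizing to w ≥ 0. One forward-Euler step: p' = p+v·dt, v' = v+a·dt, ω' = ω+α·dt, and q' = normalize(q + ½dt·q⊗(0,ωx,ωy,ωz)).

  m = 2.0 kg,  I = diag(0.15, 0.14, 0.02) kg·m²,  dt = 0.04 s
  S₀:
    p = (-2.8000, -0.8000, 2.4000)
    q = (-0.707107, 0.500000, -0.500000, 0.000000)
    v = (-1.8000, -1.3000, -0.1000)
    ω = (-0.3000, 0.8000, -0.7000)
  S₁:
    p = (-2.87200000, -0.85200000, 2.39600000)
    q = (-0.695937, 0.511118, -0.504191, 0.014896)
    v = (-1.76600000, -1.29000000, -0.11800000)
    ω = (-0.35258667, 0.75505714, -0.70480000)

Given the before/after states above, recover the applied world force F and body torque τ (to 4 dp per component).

F = (1.7000, 0.5000, -0.9000)
τ = (-0.1300, -0.1300, 0.0000)

Δω = ω₁−ω₀ = (-0.05258667, -0.04494286, -0.00480000)
ω₀×(Iω₀) = (0.0672, 0.0273, 0.0024)
applied torque τ = (-0.1300, -0.1300, 0.0000)
Δv = v₁−v₀ = (0.03400000, 0.01000000, -0.01800000)
F = m·Δv/dt = (1.7000, 0.5000, -0.9000)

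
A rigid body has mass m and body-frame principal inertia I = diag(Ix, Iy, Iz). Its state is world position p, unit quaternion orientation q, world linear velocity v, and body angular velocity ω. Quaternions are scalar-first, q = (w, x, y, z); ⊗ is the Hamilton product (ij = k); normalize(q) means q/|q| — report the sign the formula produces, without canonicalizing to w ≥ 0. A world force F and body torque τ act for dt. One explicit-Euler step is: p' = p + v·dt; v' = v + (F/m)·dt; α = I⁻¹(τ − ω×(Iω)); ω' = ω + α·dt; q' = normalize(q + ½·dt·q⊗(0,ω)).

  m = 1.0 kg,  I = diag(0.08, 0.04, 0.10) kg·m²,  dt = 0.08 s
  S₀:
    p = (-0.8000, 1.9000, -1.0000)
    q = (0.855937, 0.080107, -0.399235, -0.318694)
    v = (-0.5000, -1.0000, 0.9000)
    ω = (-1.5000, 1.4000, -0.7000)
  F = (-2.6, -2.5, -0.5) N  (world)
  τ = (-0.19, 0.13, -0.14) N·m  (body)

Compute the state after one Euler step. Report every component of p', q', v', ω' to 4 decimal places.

p' = (-0.8400, 1.8200, -0.9280)
q' = (0.8709, 0.0576, -0.3287, -0.3608)
v' = (-0.7080, -1.2000, 0.8600)
ω' = (-1.6312, 1.7020, -0.8792)

a = F/m = (-2.6000, -2.5000, -0.5000)
p + v·dt = (-0.8400, 1.8200, -0.9280)
new velocity v' = (-0.7080, -1.2000, 0.8600)
gyro term ω×Iω = (-0.0588, -0.0210, 0.0840)
α = I⁻¹(τ − ω×Iω) = (-1.6400, 3.7750, -2.2400)
new body rate ω' = (-1.6312, 1.7020, -0.8792)
Hamilton product q⊗(0,ω) = (0.4560037, -0.5582694, 1.7324277, -1.0858586)
q + ½dt·q⊗(0,ω), renormalized = (0.8709, 0.0576, -0.3287, -0.3608)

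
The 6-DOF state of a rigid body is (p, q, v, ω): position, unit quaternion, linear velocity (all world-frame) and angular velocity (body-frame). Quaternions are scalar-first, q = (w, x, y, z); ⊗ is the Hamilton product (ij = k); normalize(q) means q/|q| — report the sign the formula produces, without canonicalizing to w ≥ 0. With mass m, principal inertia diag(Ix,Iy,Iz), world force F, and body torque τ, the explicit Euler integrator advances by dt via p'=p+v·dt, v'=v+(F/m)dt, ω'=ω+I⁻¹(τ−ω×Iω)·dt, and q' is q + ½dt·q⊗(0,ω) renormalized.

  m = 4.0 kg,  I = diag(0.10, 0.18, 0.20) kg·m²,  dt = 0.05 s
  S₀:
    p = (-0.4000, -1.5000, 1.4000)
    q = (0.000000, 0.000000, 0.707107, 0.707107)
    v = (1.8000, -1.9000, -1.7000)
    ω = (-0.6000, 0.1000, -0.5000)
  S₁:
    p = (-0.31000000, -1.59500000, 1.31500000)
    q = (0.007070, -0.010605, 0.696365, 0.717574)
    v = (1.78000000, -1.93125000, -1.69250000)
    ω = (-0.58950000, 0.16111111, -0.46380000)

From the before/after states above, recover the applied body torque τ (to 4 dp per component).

τ = (0.0200, 0.1900, 0.1400)

Δω = ω₁−ω₀ = (0.01050000, 0.06111111, 0.03620000)
gyro term ω₀×Iω₀ = (-0.0010, -0.0300, -0.0048)
τ = I·(Δω/dt) + ω₀×(Iω₀) = (0.0200, 0.1900, 0.1400)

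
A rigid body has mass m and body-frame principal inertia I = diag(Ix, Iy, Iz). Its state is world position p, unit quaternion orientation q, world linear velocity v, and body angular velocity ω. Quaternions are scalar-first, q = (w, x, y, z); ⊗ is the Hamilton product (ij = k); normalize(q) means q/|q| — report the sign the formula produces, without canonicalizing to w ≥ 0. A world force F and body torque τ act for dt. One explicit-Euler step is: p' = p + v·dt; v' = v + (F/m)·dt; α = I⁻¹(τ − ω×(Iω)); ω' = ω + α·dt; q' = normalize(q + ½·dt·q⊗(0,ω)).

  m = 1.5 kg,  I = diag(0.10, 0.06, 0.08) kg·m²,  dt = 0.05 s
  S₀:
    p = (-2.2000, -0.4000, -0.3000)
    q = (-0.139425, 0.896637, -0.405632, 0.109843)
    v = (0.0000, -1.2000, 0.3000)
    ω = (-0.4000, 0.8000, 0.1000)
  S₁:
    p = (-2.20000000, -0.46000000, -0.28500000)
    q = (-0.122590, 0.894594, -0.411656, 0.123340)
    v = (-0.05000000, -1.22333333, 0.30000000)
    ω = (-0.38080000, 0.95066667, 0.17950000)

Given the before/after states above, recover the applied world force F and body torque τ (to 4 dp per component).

v₁ − v₀ = (-0.05000000, -0.02333333, 0.00000000)
m·(v₁−v₀)/dt = (-1.5000, -0.7000, 0.0000)
Δω = ω₁−ω₀ = (0.01920000, 0.15066667, 0.07950000)
ω₀×(Iω₀) = (0.0016, -0.0008, 0.0128)
applied torque τ = (0.0400, 0.1800, 0.1400)

F = (-1.5000, -0.7000, 0.0000)
τ = (0.0400, 0.1800, 0.1400)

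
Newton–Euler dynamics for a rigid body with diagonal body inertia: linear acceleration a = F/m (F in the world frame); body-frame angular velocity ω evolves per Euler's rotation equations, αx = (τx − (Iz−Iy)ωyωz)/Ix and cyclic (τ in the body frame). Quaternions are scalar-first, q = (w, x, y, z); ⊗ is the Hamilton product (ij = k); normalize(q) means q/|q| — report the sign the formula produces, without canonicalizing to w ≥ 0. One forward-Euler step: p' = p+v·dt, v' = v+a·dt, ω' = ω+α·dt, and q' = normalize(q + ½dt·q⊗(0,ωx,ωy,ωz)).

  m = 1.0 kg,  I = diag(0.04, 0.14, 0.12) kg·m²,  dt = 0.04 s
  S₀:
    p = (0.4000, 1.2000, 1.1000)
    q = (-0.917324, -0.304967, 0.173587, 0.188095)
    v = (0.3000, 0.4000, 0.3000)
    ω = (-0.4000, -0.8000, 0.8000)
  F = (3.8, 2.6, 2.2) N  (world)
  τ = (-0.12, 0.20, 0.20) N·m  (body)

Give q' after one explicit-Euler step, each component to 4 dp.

Hamilton product q⊗(0,ω) = (-0.1335932, 0.6562752, 0.9025948, -0.4204508)
q' = normalize(q + ½dt·q⊗(0,ω)) = (-0.9197, -0.2918, 0.1916, 0.1796)

q' = (-0.9197, -0.2918, 0.1916, 0.1796)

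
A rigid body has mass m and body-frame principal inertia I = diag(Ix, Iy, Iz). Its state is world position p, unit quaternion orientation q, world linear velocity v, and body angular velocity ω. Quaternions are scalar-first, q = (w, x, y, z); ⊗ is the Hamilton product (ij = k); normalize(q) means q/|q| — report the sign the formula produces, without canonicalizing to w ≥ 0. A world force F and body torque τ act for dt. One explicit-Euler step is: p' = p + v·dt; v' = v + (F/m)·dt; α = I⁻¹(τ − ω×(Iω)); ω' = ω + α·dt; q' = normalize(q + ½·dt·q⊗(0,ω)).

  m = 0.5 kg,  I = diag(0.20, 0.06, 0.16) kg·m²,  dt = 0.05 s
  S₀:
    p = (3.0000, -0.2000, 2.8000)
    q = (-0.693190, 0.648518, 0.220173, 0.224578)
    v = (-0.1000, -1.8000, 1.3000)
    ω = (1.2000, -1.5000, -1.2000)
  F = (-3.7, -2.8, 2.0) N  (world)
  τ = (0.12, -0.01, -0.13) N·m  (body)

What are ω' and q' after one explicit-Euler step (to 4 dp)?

ω' = (1.1850, -1.4603, -1.3194)
q' = (-0.6965, 0.6285, 0.2719, 0.2141)

precession coupling ω×(Iω) = (0.1800, -0.0576, 0.2520)
(τ − ω×Iω)/I = (-0.3000, 0.7933, -2.3875)
new body rate ω' = (1.1850, -1.4603, -1.3194)
2q̇ = q⊗(0,ω) = (-0.1784685, -0.7591686, 2.0875002, -0.4051566)
q + ½dt·q⊗(0,ω), renormalized = (-0.6965, 0.6285, 0.2719, 0.2141)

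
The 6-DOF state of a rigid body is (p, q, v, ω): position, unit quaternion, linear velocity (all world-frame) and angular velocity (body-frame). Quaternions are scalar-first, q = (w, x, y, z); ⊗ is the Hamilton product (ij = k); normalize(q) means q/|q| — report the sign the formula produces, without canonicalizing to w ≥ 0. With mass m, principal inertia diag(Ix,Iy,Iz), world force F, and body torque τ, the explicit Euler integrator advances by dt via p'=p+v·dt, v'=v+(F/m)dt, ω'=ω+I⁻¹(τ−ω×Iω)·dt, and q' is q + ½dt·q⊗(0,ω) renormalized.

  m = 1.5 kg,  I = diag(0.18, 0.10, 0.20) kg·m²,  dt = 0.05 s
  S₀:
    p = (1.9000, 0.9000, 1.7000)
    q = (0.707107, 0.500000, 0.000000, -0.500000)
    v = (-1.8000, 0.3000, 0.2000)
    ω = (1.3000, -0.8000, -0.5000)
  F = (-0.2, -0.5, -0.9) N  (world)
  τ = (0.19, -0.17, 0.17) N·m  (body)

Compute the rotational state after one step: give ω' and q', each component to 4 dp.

ω' = (1.3417, -0.8915, -0.4783)
q' = (0.6841, 0.5126, -0.0241, -0.5184)

precession coupling ω×(Iω) = (0.0400, 0.0130, 0.0832)
angular accel α = (0.8333, -1.8300, 0.4340)
new body rate ω' = (1.3417, -0.8915, -0.4783)
Hamilton product q⊗(0,ω) = (-0.9000000, 0.5192391, -0.9656856, -0.7535535)
updated quaternion q' = (0.6841, 0.5126, -0.0241, -0.5184)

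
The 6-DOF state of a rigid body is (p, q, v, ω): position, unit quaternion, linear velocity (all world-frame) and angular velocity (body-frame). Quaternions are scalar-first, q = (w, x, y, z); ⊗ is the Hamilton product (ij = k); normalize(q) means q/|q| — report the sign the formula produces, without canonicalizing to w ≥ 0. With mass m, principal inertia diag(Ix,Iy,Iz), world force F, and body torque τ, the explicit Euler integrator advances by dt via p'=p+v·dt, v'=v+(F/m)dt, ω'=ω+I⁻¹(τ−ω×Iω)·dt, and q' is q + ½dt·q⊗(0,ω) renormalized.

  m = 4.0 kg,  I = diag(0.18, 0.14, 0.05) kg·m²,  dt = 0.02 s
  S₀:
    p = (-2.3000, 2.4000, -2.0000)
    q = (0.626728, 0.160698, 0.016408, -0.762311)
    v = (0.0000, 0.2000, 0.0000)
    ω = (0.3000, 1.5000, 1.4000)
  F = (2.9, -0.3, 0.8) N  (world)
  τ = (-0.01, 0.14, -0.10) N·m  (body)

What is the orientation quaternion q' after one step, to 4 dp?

q⊗(0,ω) = (0.9944140, 1.3544561, 0.4864215, 1.1135438)
updated quaternion q' = (0.6365, 0.1742, 0.0213, -0.7510)

q' = (0.6365, 0.1742, 0.0213, -0.7510)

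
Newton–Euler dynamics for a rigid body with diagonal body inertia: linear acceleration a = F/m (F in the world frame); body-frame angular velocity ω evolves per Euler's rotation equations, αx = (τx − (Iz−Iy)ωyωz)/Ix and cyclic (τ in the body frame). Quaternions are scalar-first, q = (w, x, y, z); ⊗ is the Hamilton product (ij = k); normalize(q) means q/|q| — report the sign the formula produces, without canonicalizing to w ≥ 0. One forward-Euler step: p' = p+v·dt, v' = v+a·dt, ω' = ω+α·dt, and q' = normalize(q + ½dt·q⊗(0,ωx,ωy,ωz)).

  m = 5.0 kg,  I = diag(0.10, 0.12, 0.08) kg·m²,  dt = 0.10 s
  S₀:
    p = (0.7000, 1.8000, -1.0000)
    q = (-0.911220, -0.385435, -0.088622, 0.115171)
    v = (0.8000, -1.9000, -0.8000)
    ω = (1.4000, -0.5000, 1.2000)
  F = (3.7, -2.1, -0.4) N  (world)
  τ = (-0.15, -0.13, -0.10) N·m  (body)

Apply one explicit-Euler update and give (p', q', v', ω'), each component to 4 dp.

p' = (0.7800, 1.6100, -1.0800)
q' = (-0.8893, -0.4496, -0.0345, 0.0760)
v' = (0.8740, -1.9420, -0.8080)
ω' = (1.2260, -0.6363, 1.0925)

a = F/m = (0.7400, -0.4200, -0.0800)
p' = p + v·dt = (0.7800, 1.6100, -1.0800)
v' = v + a·dt = (0.8740, -1.9420, -0.8080)
ω×(Iω) gyroscopic = (0.0240, 0.0336, -0.0140)
angular accel α = (-1.7400, -1.3633, -1.0750)
ω + α·dt = (1.2260, -0.6363, 1.0925)
Hamilton product q⊗(0,ω) = (0.3570928, -1.3244689, 1.0793714, -0.7766757)
q' = normalize(q + ½dt·q⊗(0,ω)) = (-0.8893, -0.4496, -0.0345, 0.0760)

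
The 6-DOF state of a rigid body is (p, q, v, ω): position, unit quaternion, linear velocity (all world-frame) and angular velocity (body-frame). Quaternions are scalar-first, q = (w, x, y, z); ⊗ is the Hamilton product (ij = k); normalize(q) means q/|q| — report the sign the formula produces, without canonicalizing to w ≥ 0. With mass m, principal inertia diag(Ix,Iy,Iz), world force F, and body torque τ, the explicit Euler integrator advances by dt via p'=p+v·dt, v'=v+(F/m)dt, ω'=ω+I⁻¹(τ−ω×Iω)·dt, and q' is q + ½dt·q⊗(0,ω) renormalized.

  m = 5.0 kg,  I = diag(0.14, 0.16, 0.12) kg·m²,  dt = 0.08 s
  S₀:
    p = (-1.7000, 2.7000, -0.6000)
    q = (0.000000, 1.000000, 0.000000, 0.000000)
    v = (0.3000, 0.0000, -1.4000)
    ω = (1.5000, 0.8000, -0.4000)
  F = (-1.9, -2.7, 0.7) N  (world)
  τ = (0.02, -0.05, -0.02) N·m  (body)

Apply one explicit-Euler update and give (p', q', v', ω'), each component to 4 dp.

p' = (-1.6760, 2.7000, -0.7120)
q' = (-0.0599, 0.9976, 0.0160, 0.0319)
v' = (0.2696, -0.0432, -1.3888)
ω' = (1.5041, 0.7810, -0.4293)

ω×(Iω) gyroscopic = (0.0128, -0.0120, 0.0240)
α = I⁻¹(τ − ω×Iω) = (0.0514, -0.2375, -0.3667)
new body rate ω' = (1.5041, 0.7810, -0.4293)
2q̇ = q⊗(0,ω) = (-1.5000000, 0.0000000, 0.4000000, 0.8000000)
q' = normalize(q + ½dt·q⊗(0,ω)) = (-0.0599, 0.9976, 0.0160, 0.0319)
p + v·dt = (-1.6760, 2.7000, -0.7120)
new velocity v' = (0.2696, -0.0432, -1.3888)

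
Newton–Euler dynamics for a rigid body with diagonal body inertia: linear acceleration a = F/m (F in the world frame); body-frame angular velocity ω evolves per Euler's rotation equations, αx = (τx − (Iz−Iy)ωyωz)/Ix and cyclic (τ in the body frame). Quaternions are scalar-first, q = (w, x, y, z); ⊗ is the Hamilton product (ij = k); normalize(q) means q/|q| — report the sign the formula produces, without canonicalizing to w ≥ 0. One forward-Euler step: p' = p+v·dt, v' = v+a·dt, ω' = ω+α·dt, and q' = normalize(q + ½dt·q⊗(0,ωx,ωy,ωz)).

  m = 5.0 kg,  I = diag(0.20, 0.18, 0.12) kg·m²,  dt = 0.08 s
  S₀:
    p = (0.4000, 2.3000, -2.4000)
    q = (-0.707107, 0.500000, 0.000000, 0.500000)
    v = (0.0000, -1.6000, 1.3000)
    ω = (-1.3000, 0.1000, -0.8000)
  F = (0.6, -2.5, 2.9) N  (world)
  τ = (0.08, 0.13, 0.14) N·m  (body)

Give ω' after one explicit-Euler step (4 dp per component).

ω' = (-1.2699, 0.1208, -0.7084)

gyro term ω×Iω = (0.0048, 0.0832, 0.0026)
α = I⁻¹(τ − ω×Iω) = (0.3760, 0.2600, 1.1450)
ω + α·dt = (-1.2699, 0.1208, -0.7084)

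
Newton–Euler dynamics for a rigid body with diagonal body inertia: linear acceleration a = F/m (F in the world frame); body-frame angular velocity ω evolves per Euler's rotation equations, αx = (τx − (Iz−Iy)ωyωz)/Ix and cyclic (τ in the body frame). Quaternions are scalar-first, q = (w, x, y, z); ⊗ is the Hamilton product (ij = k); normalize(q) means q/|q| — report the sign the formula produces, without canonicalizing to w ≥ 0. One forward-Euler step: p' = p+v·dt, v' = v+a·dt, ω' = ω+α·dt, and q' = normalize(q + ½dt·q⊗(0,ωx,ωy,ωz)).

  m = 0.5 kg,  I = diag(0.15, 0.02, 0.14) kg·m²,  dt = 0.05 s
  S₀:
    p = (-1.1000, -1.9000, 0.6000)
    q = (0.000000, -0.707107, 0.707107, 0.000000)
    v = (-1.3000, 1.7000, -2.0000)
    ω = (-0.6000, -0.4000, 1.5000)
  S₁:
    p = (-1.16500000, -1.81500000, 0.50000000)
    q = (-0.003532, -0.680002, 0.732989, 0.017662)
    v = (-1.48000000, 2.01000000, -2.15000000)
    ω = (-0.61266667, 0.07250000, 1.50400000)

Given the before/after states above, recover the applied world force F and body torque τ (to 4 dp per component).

Δω = ω₁−ω₀ = (-0.01266667, 0.47250000, 0.00400000)
I·α + gyro = (-0.1100, 0.1800, -0.0200)
v₁ − v₀ = (-0.18000000, 0.31000000, -0.15000000)
applied force F = (-1.8000, 3.1000, -1.5000)

F = (-1.8000, 3.1000, -1.5000)
τ = (-0.1100, 0.1800, -0.0200)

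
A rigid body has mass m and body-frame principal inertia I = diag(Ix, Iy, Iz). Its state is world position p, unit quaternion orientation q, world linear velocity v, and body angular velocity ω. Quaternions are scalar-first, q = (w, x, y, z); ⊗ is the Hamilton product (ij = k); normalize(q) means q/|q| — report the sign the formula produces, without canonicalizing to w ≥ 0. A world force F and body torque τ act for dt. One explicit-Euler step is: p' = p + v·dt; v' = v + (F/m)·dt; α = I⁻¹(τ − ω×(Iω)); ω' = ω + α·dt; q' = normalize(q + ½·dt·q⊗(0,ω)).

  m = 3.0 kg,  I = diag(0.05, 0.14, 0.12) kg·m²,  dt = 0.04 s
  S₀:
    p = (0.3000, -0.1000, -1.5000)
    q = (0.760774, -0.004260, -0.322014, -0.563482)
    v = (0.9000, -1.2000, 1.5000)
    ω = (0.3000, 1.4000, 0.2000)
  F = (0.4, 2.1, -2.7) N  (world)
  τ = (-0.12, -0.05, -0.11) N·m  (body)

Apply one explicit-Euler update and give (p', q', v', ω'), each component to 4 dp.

p + v·dt = (0.3360, -0.1480, -1.4400)
v + (F/m)dt = (0.9053, -1.1720, 1.4640)
angular accel α = (-2.2880, -0.3271, -1.2317)
ω' = ω + α·dt = (0.2085, 1.3869, 0.1507)
Hamilton product q⊗(0,ω) = (0.5647940, 0.9527042, 0.8968910, 0.2427950)
updated quaternion q' = (0.7717, 0.0148, -0.3039, -0.5584)

p' = (0.3360, -0.1480, -1.4400)
q' = (0.7717, 0.0148, -0.3039, -0.5584)
v' = (0.9053, -1.1720, 1.4640)
ω' = (0.2085, 1.3869, 0.1507)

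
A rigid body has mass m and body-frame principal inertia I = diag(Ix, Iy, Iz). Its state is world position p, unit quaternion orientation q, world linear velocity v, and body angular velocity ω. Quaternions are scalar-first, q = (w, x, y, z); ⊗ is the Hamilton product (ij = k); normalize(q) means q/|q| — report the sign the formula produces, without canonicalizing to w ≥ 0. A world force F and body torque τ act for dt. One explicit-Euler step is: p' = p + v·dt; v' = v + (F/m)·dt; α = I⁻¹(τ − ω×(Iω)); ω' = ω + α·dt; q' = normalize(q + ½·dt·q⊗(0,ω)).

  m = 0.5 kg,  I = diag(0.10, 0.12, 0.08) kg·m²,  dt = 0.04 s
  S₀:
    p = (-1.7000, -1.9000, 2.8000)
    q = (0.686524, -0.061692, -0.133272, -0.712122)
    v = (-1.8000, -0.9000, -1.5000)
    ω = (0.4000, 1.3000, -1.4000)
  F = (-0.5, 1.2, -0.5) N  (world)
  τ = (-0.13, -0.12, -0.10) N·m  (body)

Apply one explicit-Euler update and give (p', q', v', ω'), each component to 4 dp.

gyro term ω×Iω = (0.0728, -0.0112, 0.0104)
angular accel α = (-2.0280, -0.9067, -1.3800)
new body rate ω' = (0.3189, 1.2637, -1.4552)
Hamilton product q⊗(0,ω) = (-0.7990404, 1.3869490, 0.5212636, -0.9880244)
updated quaternion q' = (0.6700, -0.0339, -0.1228, -0.7313)
p' = p + v·dt = (-1.7720, -1.9360, 2.7400)
new velocity v' = (-1.8400, -0.8040, -1.5400)

p' = (-1.7720, -1.9360, 2.7400)
q' = (0.6700, -0.0339, -0.1228, -0.7313)
v' = (-1.8400, -0.8040, -1.5400)
ω' = (0.3189, 1.2637, -1.4552)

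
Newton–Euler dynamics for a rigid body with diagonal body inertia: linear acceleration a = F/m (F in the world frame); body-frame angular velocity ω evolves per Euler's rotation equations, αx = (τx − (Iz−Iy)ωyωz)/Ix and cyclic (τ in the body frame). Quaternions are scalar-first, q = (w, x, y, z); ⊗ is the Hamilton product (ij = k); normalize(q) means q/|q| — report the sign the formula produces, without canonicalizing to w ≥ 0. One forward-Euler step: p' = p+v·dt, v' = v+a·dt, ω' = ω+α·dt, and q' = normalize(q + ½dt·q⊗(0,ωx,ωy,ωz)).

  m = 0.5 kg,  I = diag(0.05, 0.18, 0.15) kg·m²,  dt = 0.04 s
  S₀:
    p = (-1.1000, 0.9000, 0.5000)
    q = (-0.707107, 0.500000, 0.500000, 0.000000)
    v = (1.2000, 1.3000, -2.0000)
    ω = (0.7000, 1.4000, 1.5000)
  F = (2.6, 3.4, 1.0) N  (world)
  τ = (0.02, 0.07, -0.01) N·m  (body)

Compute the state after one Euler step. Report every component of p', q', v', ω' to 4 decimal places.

p + v·dt = (-1.0520, 0.9520, 0.4200)
v + (F/m)dt = (1.4080, 1.5720, -1.9200)
ω×(Iω) gyroscopic = (-0.0630, -0.1050, 0.1274)
α = I⁻¹(τ − ω×Iω) = (1.6600, 0.9722, -0.9160)
new body rate ω' = (0.7664, 1.4389, 1.4634)
q⊗(0,ω) = (-1.0500000, 0.2550251, -1.7399498, -0.7106605)
q + ½dt·q⊗(0,ω), renormalized = (-0.7274, 0.5046, 0.4648, -0.0142)

p' = (-1.0520, 0.9520, 0.4200)
q' = (-0.7274, 0.5046, 0.4648, -0.0142)
v' = (1.4080, 1.5720, -1.9200)
ω' = (0.7664, 1.4389, 1.4634)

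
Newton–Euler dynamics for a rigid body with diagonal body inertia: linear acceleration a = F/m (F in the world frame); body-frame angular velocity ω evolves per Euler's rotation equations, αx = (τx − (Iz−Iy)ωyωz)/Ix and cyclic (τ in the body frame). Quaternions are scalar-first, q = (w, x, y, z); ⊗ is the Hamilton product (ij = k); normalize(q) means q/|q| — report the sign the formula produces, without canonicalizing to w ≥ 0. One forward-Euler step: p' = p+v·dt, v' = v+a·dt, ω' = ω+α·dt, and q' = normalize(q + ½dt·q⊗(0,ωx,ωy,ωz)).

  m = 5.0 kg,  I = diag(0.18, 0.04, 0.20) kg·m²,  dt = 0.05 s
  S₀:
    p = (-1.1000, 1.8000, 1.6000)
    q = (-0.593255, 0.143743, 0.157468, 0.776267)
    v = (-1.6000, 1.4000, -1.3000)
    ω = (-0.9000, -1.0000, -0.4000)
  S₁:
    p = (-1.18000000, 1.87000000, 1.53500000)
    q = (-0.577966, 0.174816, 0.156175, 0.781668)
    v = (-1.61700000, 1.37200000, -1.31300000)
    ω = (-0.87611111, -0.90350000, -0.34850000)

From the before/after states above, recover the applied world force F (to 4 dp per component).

v₁ − v₀ = (-0.01700000, -0.02800000, -0.01300000)
m·(v₁−v₀)/dt = (-1.7000, -2.8000, -1.3000)

F = (-1.7000, -2.8000, -1.3000)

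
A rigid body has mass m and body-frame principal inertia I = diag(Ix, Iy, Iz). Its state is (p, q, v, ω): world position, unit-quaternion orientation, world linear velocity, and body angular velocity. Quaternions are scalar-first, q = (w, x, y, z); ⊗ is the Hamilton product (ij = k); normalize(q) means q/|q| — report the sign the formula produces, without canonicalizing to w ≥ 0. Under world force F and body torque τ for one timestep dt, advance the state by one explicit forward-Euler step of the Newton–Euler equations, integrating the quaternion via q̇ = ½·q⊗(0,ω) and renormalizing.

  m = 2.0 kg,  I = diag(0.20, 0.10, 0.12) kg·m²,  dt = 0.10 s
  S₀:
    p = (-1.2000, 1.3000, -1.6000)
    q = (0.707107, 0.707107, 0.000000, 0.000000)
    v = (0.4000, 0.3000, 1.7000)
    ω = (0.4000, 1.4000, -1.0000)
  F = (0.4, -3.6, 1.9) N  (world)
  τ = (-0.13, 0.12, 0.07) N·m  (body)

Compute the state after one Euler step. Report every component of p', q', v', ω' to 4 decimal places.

p' = (-1.1600, 1.3300, -1.4300)
q' = (0.6903, 0.7185, 0.0845, 0.0141)
v' = (0.4200, 0.1200, 1.7950)
ω' = (0.3490, 1.5520, -0.8950)

ω×(Iω) gyroscopic = (-0.0280, -0.0320, -0.0560)
(τ − ω×Iω)/I = (-0.5100, 1.5200, 1.0500)
new body rate ω' = (0.3490, 1.5520, -0.8950)
Hamilton product q⊗(0,ω) = (-0.2828428, 0.2828428, 1.6970568, 0.2828428)
q' = normalize(q + ½dt·q⊗(0,ω)) = (0.6903, 0.7185, 0.0845, 0.0141)
linear accel F/m = (0.2000, -1.8000, 0.9500)
p + v·dt = (-1.1600, 1.3300, -1.4300)
v' = v + a·dt = (0.4200, 0.1200, 1.7950)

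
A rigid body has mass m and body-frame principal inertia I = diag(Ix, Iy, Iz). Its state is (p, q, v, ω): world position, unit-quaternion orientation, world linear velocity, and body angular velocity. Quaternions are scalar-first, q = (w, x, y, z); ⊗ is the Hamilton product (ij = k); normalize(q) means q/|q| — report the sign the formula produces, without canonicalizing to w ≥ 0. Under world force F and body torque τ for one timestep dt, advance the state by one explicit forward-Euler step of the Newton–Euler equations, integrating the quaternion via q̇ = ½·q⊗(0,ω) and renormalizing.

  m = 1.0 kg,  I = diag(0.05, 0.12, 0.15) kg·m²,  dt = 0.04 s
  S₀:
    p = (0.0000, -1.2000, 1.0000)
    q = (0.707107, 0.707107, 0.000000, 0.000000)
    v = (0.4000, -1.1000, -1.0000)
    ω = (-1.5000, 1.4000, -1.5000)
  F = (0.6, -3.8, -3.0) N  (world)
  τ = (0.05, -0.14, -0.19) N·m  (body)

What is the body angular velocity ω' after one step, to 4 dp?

precession coupling ω×(Iω) = (-0.0630, -0.2250, -0.1470)
α = I⁻¹(τ − ω×Iω) = (2.2600, 0.7083, -0.2867)
new body rate ω' = (-1.4096, 1.4283, -1.5115)

ω' = (-1.4096, 1.4283, -1.5115)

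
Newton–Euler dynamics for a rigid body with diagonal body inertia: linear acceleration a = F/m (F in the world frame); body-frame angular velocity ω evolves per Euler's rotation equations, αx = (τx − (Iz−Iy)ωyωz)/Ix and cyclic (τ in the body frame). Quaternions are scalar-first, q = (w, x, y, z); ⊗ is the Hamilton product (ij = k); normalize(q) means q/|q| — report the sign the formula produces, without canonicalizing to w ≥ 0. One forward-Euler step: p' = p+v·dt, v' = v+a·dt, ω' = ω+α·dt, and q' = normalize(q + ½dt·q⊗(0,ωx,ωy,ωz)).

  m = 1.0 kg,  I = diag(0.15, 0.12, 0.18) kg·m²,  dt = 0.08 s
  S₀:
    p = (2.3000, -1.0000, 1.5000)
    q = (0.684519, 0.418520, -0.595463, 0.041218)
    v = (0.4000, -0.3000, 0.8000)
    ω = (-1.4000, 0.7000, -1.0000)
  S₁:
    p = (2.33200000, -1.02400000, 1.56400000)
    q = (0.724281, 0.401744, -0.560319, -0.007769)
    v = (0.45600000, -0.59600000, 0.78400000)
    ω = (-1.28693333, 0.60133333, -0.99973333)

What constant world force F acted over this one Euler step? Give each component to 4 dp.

velocity change Δv = (0.05600000, -0.29600000, -0.01600000)
applied force F = (0.7000, -3.7000, -0.2000)

F = (0.7000, -3.7000, -0.2000)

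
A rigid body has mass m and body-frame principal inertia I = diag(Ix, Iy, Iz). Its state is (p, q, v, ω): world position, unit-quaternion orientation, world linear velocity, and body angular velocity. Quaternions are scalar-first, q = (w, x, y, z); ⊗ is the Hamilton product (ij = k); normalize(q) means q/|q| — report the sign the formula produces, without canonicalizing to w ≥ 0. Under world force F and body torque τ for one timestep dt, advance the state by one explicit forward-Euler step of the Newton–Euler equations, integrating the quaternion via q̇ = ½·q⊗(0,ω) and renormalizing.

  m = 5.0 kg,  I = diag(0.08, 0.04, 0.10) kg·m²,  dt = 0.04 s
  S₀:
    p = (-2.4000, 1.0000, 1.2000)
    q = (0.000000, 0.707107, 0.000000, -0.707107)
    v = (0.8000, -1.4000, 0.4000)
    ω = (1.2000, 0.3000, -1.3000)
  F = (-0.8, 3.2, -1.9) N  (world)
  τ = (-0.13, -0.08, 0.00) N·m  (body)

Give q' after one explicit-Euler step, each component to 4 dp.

q' = (-0.0353, 0.7109, 0.0014, -0.7024)

2q̇ = q⊗(0,ω) = (-1.7677675, 0.2121321, 0.0707107, 0.2121321)
q + ½dt·q⊗(0,ω), renormalized = (-0.0353, 0.7109, 0.0014, -0.7024)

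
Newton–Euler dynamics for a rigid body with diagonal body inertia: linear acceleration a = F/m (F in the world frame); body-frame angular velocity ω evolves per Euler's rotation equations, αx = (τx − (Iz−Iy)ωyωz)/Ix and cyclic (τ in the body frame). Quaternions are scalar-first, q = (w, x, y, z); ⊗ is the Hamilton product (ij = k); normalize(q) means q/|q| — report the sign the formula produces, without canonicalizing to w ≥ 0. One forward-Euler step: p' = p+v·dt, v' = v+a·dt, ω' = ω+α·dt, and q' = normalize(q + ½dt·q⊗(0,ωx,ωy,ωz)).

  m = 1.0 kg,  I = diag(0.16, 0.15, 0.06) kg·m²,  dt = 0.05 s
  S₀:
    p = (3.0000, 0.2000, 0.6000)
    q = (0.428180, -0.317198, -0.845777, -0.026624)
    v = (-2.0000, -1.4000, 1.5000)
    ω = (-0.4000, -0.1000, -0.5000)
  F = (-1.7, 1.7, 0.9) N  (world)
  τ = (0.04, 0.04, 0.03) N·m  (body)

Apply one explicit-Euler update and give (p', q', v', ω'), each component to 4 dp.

p' = (2.9000, 0.1300, 0.6750)
q' = (0.4225, -0.3109, -0.8504, -0.0396)
v' = (-2.0850, -1.3150, 1.5450)
ω' = (-0.3861, -0.0933, -0.4747)

a = (-1.7000, 1.7000, 0.9000)
p + v·dt = (2.9000, 0.1300, 0.6750)
v' = v + a·dt = (-2.0850, -1.3150, 1.5450)
α = I⁻¹(τ − ω×Iω) = (0.2781, 0.1333, 0.5067)
ω' = ω + α·dt = (-0.3861, -0.0933, -0.4747)
Hamilton product q⊗(0,ω) = (-0.2247689, 0.2489541, -0.1907674, -0.5206810)
updated quaternion q' = (0.4225, -0.3109, -0.8504, -0.0396)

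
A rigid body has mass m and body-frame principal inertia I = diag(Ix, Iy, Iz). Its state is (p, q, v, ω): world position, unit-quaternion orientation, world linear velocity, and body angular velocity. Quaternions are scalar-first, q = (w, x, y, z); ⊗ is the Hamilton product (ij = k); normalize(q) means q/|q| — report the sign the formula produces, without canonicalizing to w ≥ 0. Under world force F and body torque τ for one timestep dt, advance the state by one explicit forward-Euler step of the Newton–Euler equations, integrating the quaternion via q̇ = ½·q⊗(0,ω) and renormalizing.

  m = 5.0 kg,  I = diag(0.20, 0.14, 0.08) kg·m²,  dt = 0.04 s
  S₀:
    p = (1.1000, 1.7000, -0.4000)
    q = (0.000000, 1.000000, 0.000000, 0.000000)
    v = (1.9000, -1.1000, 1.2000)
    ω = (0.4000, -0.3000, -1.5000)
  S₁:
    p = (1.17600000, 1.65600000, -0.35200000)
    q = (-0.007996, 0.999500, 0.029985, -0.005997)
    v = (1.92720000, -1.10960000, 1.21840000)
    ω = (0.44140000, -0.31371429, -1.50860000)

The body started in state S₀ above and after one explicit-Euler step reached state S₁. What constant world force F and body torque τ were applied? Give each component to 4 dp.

F = (3.4000, -1.2000, 2.3000)
τ = (0.1800, -0.1200, -0.0100)

Δv = v₁−v₀ = (0.02720000, -0.00960000, 0.01840000)
F = m·Δv/dt = (3.4000, -1.2000, 2.3000)
rate change Δω = (0.04140000, -0.01371429, -0.00860000)
ω₀×(Iω₀) = (-0.0270, -0.0720, 0.0072)
applied torque τ = (0.1800, -0.1200, -0.0100)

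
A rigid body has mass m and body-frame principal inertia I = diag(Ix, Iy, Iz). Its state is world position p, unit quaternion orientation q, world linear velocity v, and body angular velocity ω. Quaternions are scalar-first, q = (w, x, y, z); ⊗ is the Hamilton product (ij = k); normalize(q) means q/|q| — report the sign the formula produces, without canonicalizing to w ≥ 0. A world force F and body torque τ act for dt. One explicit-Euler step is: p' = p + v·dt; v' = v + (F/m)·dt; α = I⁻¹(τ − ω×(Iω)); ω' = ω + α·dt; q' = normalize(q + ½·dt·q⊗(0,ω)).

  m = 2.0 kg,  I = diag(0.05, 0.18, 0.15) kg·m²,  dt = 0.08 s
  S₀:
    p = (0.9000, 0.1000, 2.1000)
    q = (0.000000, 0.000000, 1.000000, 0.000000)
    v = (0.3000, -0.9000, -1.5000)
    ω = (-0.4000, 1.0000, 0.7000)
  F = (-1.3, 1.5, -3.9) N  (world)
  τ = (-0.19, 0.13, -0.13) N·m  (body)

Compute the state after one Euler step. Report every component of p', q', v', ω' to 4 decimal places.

p' = (0.9240, 0.0280, 1.9800)
q' = (-0.0399, 0.0280, 0.9987, 0.0160)
v' = (0.2480, -0.8400, -1.6560)
ω' = (-0.6704, 1.0453, 0.6584)

precession coupling ω×(Iω) = (-0.0210, 0.0280, -0.0520)
angular accel α = (-3.3800, 0.5667, -0.5200)
ω + α·dt = (-0.6704, 1.0453, 0.6584)
Hamilton product q⊗(0,ω) = (-1.0000000, 0.7000000, 0.0000000, 0.4000000)
q + ½dt·q⊗(0,ω), renormalized = (-0.0399, 0.0280, 0.9987, 0.0160)
a = (-0.6500, 0.7500, -1.9500)
p' = p + v·dt = (0.9240, 0.0280, 1.9800)
new velocity v' = (0.2480, -0.8400, -1.6560)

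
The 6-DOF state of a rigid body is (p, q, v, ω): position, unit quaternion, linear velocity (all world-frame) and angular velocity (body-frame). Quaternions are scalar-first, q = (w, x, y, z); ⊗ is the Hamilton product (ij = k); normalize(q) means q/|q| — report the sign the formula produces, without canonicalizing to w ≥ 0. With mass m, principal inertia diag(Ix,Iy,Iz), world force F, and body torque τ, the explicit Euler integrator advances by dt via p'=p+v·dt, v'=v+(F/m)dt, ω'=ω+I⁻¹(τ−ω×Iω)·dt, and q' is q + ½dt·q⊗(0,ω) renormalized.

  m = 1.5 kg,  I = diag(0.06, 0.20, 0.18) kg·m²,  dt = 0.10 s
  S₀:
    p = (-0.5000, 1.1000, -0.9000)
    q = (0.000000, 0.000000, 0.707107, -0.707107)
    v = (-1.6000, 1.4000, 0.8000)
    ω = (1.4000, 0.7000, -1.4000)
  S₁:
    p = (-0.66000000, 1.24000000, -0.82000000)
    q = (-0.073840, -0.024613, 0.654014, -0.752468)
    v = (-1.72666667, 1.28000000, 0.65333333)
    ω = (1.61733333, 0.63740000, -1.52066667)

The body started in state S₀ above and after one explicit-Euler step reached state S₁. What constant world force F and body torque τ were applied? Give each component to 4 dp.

ω₁ − ω₀ = (0.21733333, -0.06260000, -0.12066667)
τ = I·(Δω/dt) + ω₀×(Iω₀) = (0.1500, 0.1100, -0.0800)
v₁ − v₀ = (-0.12666667, -0.12000000, -0.14666667)
m·(v₁−v₀)/dt = (-1.9000, -1.8000, -2.2000)

F = (-1.9000, -1.8000, -2.2000)
τ = (0.1500, 0.1100, -0.0800)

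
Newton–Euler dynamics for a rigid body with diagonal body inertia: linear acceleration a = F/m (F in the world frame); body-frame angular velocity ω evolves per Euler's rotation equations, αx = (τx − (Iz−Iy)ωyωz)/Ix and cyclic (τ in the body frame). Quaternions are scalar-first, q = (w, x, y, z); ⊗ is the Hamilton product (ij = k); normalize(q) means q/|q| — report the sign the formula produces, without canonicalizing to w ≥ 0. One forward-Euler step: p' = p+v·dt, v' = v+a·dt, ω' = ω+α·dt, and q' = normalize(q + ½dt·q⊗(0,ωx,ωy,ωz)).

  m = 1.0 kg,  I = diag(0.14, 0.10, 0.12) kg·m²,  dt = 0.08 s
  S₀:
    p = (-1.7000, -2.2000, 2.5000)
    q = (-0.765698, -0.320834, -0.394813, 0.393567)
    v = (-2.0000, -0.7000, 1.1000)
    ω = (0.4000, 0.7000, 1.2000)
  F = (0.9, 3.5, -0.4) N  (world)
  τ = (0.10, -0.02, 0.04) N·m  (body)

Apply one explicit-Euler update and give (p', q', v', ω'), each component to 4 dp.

p' = (-1.8600, -2.2560, 2.5880)
q' = (-0.7671, -0.3625, -0.3939, 0.3536)
v' = (-1.9280, -0.4200, 1.0680)
ω' = (0.4475, 0.6763, 1.2341)

α = I⁻¹(τ − ω×Iω) = (0.5943, -0.2960, 0.4267)
ω' = ω + α·dt = (0.4475, 0.6763, 1.2341)
Hamilton product q⊗(0,ω) = (-0.0675777, -1.0555517, 0.0064390, -0.9854962)
updated quaternion q' = (-0.7671, -0.3625, -0.3939, 0.3536)
p' = p + v·dt = (-1.8600, -2.2560, 2.5880)
v' = v + a·dt = (-1.9280, -0.4200, 1.0680)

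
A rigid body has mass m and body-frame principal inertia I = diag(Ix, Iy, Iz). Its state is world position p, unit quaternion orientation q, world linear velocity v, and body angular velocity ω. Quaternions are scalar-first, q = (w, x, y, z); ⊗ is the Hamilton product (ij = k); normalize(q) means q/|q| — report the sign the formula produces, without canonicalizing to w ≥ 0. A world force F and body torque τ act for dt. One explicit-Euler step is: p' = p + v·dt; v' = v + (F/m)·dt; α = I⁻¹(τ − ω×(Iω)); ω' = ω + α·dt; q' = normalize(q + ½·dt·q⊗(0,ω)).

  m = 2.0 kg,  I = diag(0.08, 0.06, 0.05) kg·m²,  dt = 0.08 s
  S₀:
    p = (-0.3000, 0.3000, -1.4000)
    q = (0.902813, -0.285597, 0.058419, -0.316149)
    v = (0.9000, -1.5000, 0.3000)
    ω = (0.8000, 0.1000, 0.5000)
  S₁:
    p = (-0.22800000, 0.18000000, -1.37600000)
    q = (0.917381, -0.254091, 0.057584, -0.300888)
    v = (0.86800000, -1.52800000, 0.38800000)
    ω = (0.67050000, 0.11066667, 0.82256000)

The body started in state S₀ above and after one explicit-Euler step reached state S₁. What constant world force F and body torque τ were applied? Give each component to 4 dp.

v₁ − v₀ = (-0.03200000, -0.02800000, 0.08800000)
applied force F = (-0.8000, -0.7000, 2.2000)
rate change Δω = (-0.12950000, 0.01066667, 0.32256000)
applied torque τ = (-0.1300, 0.0200, 0.2000)

F = (-0.8000, -0.7000, 2.2000)
τ = (-0.1300, 0.0200, 0.2000)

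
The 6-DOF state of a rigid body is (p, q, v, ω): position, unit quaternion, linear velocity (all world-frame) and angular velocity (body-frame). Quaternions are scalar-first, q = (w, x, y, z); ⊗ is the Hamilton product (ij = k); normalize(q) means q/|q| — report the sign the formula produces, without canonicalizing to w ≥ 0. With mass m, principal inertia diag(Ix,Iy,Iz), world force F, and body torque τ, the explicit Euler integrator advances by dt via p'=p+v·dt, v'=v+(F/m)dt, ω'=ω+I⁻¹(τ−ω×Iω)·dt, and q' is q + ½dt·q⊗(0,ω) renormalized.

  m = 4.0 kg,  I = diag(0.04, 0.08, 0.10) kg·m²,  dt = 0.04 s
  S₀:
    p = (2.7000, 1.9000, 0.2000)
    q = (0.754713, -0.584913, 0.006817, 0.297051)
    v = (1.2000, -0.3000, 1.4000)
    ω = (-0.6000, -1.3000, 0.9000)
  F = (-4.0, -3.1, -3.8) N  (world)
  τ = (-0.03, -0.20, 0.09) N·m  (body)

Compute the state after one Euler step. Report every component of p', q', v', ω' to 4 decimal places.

p' = (2.7480, 1.8880, 0.2560)
q' = (0.7421, -0.5858, -0.0058, 0.3257)
v' = (1.1600, -0.3310, 1.3620)
ω' = (-0.6066, -1.4162, 0.9235)

angular accel α = (-0.1650, -2.9050, 0.5880)
ω + α·dt = (-0.6066, -1.4162, 0.9235)
Hamilton product q⊗(0,ω) = (-0.6094316, -0.0605262, -0.6329358, 1.4437188)
updated quaternion q' = (0.7421, -0.5858, -0.0058, 0.3257)
a = (-1.0000, -0.7750, -0.9500)
new position p' = (2.7480, 1.8880, 0.2560)
v + (F/m)dt = (1.1600, -0.3310, 1.3620)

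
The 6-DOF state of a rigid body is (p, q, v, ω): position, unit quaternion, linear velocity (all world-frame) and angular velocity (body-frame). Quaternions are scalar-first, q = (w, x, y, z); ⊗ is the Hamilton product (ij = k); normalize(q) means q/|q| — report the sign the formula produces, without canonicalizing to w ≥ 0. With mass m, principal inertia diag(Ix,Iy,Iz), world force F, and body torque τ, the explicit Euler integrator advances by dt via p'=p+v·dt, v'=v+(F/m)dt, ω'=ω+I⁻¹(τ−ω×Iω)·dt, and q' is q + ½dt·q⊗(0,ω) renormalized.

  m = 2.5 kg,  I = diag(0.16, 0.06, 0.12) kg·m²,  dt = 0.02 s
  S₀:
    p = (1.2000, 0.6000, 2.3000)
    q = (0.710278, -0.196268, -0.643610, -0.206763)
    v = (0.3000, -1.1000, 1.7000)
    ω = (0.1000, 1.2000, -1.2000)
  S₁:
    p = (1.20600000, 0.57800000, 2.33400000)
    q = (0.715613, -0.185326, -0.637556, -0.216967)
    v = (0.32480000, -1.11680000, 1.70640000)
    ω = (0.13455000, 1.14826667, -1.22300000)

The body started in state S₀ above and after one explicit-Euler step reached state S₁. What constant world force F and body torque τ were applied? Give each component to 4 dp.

F = (3.1000, -2.1000, 0.8000)
τ = (0.1900, -0.1600, -0.1500)

rate change Δω = (0.03455000, -0.05173333, -0.02300000)
ω₀×(Iω₀) = (-0.0864, -0.0048, -0.0120)
I·α + gyro = (0.1900, -0.1600, -0.1500)
Δv = v₁−v₀ = (0.02480000, -0.01680000, 0.00640000)
applied force F = (3.1000, -2.1000, 0.8000)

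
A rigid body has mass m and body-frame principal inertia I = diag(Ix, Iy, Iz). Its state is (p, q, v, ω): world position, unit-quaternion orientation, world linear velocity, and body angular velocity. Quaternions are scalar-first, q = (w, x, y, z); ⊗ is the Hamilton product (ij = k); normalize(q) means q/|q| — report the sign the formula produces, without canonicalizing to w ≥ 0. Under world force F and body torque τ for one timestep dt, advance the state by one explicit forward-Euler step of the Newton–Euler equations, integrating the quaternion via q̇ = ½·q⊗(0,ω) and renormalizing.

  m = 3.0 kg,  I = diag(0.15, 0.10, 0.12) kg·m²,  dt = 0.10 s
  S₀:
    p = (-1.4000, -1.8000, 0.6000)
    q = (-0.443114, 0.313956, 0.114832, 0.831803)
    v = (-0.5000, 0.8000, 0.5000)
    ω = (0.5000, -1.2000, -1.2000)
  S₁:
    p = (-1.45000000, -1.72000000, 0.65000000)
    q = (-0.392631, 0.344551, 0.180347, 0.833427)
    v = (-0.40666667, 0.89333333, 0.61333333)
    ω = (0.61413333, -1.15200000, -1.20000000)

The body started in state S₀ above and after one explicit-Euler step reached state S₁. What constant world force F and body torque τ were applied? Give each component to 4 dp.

F = (2.8000, 2.8000, 3.4000)
τ = (0.2000, 0.0300, 0.0300)

velocity change Δv = (0.09333333, 0.09333333, 0.11333333)
m·(v₁−v₀)/dt = (2.8000, 2.8000, 3.4000)
Δω = ω₁−ω₀ = (0.11413333, 0.04800000, 0.00000000)
τ = I·(Δω/dt) + ω₀×(Iω₀) = (0.2000, 0.0300, 0.0300)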